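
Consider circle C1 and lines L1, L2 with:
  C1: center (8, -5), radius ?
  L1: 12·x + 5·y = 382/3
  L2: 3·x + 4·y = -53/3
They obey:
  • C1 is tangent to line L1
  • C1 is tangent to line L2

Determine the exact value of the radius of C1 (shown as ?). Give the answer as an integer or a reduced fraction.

1. [C1‖L1]  r_C1² − 169/9 = 0  ⇒  r_C1 = 13/3 (r>0 drops 1)
2. [C1‖L2]  r_C1² − 169/9 = 0  ⇒  r_C1 = 13/3 (r>0 drops 1)

13/3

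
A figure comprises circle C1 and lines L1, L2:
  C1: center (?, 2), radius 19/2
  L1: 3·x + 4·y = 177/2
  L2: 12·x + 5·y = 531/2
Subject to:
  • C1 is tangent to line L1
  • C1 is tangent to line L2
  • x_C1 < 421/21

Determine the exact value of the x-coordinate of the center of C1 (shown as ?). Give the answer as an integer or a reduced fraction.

11

1. [C1‖L1]  x_C1² − (161/3)x_C1 + 1408/3 = 0  ⇒  x_C1 = 11 or 128/3
2. [C1‖L2]  x_C1² − (511/12)x_C1 + 4169/12 = 0  ⇒  x_C1 = 11 or 379/12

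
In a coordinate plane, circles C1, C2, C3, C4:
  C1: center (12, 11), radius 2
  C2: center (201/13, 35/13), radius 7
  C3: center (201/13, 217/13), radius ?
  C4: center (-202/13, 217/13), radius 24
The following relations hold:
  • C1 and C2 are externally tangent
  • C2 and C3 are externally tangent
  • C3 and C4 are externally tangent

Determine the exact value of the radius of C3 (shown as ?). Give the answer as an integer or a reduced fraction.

1. [ext C2·C3]  r_C3² + 14r_C3 − 147 = 0  ⇒  r_C3 = 7 (r>0 drops 1)
2. [ext C3·C4]  r_C3² + 48r_C3 − 385 = 0  ⇒  r_C3 = 7 (r>0 drops 1)

7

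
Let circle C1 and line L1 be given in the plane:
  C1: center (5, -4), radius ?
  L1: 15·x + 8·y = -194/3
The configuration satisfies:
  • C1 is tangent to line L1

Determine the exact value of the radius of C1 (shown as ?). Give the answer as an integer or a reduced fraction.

1. [C1‖L1]  r_C1² − 361/9 = 0  ⇒  r_C1 = 19/3 (r>0 drops 1)

19/3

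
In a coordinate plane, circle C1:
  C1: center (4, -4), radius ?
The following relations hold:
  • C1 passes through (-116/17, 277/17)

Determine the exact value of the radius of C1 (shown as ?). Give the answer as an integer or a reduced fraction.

23

1. [C1∋P]  r_C1² − 529 = 0  ⇒  r_C1 = 23 (r>0 drops 1)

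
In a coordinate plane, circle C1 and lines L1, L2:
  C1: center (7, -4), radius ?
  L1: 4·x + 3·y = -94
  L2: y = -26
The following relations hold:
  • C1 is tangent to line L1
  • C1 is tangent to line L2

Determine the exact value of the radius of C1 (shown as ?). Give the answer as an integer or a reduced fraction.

22

1. [C1‖L1]  r_C1² − 484 = 0  ⇒  r_C1 = 22 (r>0 drops 1)
2. [C1‖L2]  r_C1² − 484 = 0  ⇒  r_C1 = 22 (r>0 drops 1)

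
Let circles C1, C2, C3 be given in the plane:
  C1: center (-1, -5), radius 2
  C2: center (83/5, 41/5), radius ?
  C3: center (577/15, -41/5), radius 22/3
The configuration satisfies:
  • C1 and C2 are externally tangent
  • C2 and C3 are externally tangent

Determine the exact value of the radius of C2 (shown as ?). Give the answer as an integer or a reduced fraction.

20

1. [ext C1·C2]  r_C2² + 4r_C2 − 480 = 0  ⇒  r_C2 = 20 (r>0 drops 1)
2. [ext C2·C3]  r_C2² + (44/3)r_C2 − 2080/3 = 0  ⇒  r_C2 = 20 (r>0 drops 1)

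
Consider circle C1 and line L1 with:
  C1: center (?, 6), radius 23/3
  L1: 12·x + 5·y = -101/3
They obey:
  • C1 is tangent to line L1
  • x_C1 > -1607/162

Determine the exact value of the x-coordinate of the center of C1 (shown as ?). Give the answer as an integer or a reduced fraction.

3

1. [C1‖L1]  x_C1² + (191/18)x_C1 − 245/6 = 0  ⇒  x_C1 = -245/18 or 3
2. given x_C1 > -1607/162: keep 3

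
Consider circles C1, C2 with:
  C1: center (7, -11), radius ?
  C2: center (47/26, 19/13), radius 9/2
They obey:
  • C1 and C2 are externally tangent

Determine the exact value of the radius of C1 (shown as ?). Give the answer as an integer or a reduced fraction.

9

1. [ext C1·C2]  r_C1² + 9r_C1 − 162 = 0  ⇒  r_C1 = 9 (r>0 drops 1)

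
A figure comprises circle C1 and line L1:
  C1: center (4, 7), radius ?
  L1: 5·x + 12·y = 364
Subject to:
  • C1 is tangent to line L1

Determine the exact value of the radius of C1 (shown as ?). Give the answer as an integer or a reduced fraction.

1. [C1‖L1]  r_C1² − 400 = 0  ⇒  r_C1 = 20 (r>0 drops 1)

20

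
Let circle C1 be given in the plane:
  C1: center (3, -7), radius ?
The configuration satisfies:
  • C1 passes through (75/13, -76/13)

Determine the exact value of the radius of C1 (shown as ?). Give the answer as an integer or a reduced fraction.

3

1. [C1∋P]  r_C1² − 9 = 0  ⇒  r_C1 = 3 (r>0 drops 1)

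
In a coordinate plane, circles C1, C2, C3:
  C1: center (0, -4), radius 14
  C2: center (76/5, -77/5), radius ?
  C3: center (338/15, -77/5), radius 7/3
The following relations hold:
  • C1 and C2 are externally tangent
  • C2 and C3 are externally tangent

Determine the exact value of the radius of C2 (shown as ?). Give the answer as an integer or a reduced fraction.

1. [ext C1·C2]  r_C2² + 28r_C2 − 165 = 0  ⇒  r_C2 = 5 (r>0 drops 1)
2. [ext C2·C3]  r_C2² + (14/3)r_C2 − 145/3 = 0  ⇒  r_C2 = 5 (r>0 drops 1)

5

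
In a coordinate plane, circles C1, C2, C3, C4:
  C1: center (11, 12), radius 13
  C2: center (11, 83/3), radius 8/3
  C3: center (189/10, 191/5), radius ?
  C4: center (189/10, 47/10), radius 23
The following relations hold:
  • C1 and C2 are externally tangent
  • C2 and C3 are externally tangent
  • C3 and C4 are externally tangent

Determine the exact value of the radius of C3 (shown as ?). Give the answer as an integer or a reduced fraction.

21/2

1. [ext C2·C3]  r_C3² + (16/3)r_C3 − 665/4 = 0  ⇒  r_C3 = 21/2 (r>0 drops 1)
2. [ext C3·C4]  r_C3² + 46r_C3 − 2373/4 = 0  ⇒  r_C3 = 21/2 (r>0 drops 1)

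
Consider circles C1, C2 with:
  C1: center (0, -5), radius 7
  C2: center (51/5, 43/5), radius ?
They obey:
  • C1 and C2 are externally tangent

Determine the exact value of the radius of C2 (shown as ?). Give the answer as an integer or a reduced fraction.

1. [ext C1·C2]  r_C2² + 14r_C2 − 240 = 0  ⇒  r_C2 = 10 (r>0 drops 1)

10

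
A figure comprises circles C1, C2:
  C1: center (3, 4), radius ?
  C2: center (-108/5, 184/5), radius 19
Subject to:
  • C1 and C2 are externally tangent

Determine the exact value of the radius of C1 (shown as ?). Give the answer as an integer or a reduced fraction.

1. [ext C1·C2]  r_C1² + 38r_C1 − 1320 = 0  ⇒  r_C1 = 22 (r>0 drops 1)

22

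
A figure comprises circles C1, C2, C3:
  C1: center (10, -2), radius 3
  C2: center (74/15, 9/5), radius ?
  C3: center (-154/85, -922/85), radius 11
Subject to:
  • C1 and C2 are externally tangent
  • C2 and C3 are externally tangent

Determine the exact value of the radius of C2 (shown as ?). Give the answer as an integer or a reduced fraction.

1. [ext C1·C2]  r_C2² + 6r_C2 − 280/9 = 0  ⇒  r_C2 = 10/3 (r>0 drops 1)
2. [ext C2·C3]  r_C2² + 22r_C2 − 760/9 = 0  ⇒  r_C2 = 10/3 (r>0 drops 1)

10/3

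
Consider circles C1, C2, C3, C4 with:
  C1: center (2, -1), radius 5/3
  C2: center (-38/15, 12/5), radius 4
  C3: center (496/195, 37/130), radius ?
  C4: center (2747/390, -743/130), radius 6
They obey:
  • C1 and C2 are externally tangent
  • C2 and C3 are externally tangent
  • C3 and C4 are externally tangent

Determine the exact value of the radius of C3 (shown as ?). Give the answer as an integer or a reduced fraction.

3/2

1. [ext C2·C3]  r_C3² + 8r_C3 − 57/4 = 0  ⇒  r_C3 = 3/2 (r>0 drops 1)
2. [ext C3·C4]  r_C3² + 12r_C3 − 81/4 = 0  ⇒  r_C3 = 3/2 (r>0 drops 1)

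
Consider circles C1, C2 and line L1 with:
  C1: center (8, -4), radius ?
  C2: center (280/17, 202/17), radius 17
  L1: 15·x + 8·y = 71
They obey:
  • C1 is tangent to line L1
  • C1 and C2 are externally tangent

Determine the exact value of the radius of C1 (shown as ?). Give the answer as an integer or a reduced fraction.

1

1. [C1‖L1]  r_C1² − 1 = 0  ⇒  r_C1 = 1 (r>0 drops 1)
2. [ext C1·C2]  r_C1² + 34r_C1 − 35 = 0  ⇒  r_C1 = 1 (r>0 drops 1)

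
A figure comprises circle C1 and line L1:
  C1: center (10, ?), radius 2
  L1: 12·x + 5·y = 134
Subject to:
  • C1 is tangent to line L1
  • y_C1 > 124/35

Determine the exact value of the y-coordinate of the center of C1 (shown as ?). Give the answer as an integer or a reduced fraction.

8

1. [C1‖L1]  y_C1² − (28/5)y_C1 − 96/5 = 0  ⇒  y_C1 = -12/5 or 8
2. given y_C1 > 124/35: keep 8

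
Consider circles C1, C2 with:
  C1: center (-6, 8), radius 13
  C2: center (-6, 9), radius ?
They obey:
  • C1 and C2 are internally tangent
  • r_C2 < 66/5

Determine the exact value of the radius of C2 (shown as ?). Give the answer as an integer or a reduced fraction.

12

1. [int C1,C2]  r_C2² − 26r_C2 + 168 = 0  ⇒  r_C2 = 12 or 14
2. given r_C2 < 66/5: keep 12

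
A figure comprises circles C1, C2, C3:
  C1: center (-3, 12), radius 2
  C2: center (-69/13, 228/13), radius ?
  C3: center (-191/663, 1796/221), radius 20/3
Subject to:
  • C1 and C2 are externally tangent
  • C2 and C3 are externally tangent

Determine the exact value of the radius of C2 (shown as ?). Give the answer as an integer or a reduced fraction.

4

1. [ext C1·C2]  r_C2² + 4r_C2 − 32 = 0  ⇒  r_C2 = 4 (r>0 drops 1)
2. [ext C2·C3]  r_C2² + (40/3)r_C2 − 208/3 = 0  ⇒  r_C2 = 4 (r>0 drops 1)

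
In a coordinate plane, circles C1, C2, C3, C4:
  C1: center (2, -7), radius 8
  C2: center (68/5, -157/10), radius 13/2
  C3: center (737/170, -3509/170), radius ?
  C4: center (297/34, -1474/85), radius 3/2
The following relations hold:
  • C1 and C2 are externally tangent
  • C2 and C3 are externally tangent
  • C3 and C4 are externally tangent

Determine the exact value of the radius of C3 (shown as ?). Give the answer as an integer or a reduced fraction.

1. [ext C2·C3]  r_C3² + 13r_C3 − 68 = 0  ⇒  r_C3 = 4 (r>0 drops 1)
2. [ext C3·C4]  r_C3² + 3r_C3 − 28 = 0  ⇒  r_C3 = 4 (r>0 drops 1)

4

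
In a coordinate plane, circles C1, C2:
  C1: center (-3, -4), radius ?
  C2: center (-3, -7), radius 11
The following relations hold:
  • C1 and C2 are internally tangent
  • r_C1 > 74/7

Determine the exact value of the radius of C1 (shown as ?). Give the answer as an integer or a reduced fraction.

1. [int C1,C2]  r_C1² − 22r_C1 + 112 = 0  ⇒  r_C1 = 8 or 14
2. given r_C1 > 74/7: keep 14

14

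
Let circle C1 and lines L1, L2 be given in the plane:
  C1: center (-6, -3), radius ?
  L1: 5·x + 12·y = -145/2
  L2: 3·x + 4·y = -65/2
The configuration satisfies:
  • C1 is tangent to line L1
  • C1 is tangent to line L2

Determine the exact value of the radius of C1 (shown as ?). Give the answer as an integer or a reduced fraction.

1/2

1. [C1‖L1]  r_C1² − 1/4 = 0  ⇒  r_C1 = 1/2 (r>0 drops 1)
2. [C1‖L2]  r_C1² − 1/4 = 0  ⇒  r_C1 = 1/2 (r>0 drops 1)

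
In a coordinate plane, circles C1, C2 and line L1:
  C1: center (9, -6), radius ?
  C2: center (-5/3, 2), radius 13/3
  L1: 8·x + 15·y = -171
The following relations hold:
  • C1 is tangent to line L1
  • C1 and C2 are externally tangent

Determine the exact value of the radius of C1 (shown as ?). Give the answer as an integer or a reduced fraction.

1. [C1‖L1]  r_C1² − 81 = 0  ⇒  r_C1 = 9 (r>0 drops 1)
2. [ext C1·C2]  r_C1² + (26/3)r_C1 − 159 = 0  ⇒  r_C1 = 9 (r>0 drops 1)

9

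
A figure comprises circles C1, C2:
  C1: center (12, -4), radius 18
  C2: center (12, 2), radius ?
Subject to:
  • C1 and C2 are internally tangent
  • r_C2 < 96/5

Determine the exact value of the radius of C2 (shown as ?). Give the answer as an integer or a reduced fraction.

12

1. [int C1,C2]  r_C2² − 36r_C2 + 288 = 0  ⇒  r_C2 = 12 or 24
2. given r_C2 < 96/5: keep 12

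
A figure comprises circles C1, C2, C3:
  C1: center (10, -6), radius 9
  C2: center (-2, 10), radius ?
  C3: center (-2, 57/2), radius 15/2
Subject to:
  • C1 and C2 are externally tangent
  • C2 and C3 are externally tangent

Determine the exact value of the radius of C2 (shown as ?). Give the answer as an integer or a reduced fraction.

1. [ext C1·C2]  r_C2² + 18r_C2 − 319 = 0  ⇒  r_C2 = 11 (r>0 drops 1)
2. [ext C2·C3]  r_C2² + 15r_C2 − 286 = 0  ⇒  r_C2 = 11 (r>0 drops 1)

11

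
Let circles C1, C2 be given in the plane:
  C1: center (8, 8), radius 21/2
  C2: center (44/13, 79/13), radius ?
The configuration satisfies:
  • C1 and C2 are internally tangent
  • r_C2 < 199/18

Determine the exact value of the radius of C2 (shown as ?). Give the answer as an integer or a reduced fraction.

11/2

1. [int C1,C2]  r_C2² − 21r_C2 + 341/4 = 0  ⇒  r_C2 = 11/2 or 31/2
2. given r_C2 < 199/18: keep 11/2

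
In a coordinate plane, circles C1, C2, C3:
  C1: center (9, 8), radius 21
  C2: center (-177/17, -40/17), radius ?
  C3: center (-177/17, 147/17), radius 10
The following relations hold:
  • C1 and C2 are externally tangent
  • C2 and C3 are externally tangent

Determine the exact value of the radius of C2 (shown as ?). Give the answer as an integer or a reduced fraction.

1

1. [ext C1·C2]  r_C2² + 42r_C2 − 43 = 0  ⇒  r_C2 = 1 (r>0 drops 1)
2. [ext C2·C3]  r_C2² + 20r_C2 − 21 = 0  ⇒  r_C2 = 1 (r>0 drops 1)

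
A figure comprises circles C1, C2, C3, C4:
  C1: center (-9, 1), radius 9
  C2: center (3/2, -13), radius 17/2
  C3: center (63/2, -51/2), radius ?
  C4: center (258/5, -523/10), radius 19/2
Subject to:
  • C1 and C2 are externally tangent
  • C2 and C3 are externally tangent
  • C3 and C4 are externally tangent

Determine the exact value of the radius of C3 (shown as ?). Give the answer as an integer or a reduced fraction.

1. [ext C2·C3]  r_C3² + 17r_C3 − 984 = 0  ⇒  r_C3 = 24 (r>0 drops 1)
2. [ext C3·C4]  r_C3² + 19r_C3 − 1032 = 0  ⇒  r_C3 = 24 (r>0 drops 1)

24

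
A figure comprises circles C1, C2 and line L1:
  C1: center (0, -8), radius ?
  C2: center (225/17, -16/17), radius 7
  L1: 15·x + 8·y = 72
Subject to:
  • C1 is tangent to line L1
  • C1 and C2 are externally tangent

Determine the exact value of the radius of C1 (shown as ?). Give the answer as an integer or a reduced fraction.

1. [C1‖L1]  r_C1² − 64 = 0  ⇒  r_C1 = 8 (r>0 drops 1)
2. [ext C1·C2]  r_C1² + 14r_C1 − 176 = 0  ⇒  r_C1 = 8 (r>0 drops 1)

8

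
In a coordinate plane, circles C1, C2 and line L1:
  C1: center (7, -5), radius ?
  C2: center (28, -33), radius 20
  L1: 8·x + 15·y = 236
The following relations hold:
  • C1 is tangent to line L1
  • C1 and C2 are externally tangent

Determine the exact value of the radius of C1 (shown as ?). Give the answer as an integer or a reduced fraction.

15

1. [C1‖L1]  r_C1² − 225 = 0  ⇒  r_C1 = 15 (r>0 drops 1)
2. [ext C1·C2]  r_C1² + 40r_C1 − 825 = 0  ⇒  r_C1 = 15 (r>0 drops 1)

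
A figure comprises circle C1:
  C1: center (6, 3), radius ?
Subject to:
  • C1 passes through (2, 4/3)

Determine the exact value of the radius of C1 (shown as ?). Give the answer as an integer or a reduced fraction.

13/3

1. [C1∋P]  r_C1² − 169/9 = 0  ⇒  r_C1 = 13/3 (r>0 drops 1)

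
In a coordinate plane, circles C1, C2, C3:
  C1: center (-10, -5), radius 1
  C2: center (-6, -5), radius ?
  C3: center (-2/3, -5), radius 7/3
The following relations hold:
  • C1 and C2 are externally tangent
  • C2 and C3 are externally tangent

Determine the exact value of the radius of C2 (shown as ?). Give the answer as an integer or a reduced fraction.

3

1. [ext C1·C2]  r_C2² + 2r_C2 − 15 = 0  ⇒  r_C2 = 3 (r>0 drops 1)
2. [ext C2·C3]  r_C2² + (14/3)r_C2 − 23 = 0  ⇒  r_C2 = 3 (r>0 drops 1)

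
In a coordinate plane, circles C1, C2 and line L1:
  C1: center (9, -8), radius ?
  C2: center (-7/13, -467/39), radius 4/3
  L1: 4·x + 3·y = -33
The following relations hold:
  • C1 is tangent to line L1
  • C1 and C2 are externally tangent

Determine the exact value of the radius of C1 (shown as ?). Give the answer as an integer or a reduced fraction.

9

1. [C1‖L1]  r_C1² − 81 = 0  ⇒  r_C1 = 9 (r>0 drops 1)
2. [ext C1·C2]  r_C1² + (8/3)r_C1 − 105 = 0  ⇒  r_C1 = 9 (r>0 drops 1)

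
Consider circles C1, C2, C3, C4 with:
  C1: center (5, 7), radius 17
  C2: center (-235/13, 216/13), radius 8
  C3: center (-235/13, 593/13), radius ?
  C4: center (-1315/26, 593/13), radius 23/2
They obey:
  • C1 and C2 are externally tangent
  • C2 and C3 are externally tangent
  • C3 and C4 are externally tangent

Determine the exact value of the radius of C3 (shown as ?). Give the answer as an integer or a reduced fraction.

21

1. [ext C2·C3]  r_C3² + 16r_C3 − 777 = 0  ⇒  r_C3 = 21 (r>0 drops 1)
2. [ext C3·C4]  r_C3² + 23r_C3 − 924 = 0  ⇒  r_C3 = 21 (r>0 drops 1)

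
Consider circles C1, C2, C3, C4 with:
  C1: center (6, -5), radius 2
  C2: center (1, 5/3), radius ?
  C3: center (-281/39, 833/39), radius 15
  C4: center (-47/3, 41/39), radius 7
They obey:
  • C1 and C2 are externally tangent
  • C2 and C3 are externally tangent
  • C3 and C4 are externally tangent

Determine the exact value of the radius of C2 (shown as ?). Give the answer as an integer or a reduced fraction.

1. [ext C1·C2]  r_C2² + 4r_C2 − 589/9 = 0  ⇒  r_C2 = 19/3 (r>0 drops 1)
2. [ext C2·C3]  r_C2² + 30r_C2 − 2071/9 = 0  ⇒  r_C2 = 19/3 (r>0 drops 1)

19/3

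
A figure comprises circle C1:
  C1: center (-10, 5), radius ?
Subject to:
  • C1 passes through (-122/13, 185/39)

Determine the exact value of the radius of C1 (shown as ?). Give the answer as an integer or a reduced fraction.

1. [C1∋P]  r_C1² − 4/9 = 0  ⇒  r_C1 = 2/3 (r>0 drops 1)

2/3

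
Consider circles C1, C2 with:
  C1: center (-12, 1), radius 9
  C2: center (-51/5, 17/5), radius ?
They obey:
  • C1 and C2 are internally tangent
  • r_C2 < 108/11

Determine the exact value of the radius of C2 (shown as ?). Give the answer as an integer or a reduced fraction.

6

1. [int C1,C2]  r_C2² − 18r_C2 + 72 = 0  ⇒  r_C2 = 6 or 12
2. given r_C2 < 108/11: keep 6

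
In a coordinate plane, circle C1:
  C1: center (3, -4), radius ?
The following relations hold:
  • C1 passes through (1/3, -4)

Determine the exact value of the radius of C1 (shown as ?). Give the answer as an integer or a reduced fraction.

1. [C1∋P]  r_C1² − 64/9 = 0  ⇒  r_C1 = 8/3 (r>0 drops 1)

8/3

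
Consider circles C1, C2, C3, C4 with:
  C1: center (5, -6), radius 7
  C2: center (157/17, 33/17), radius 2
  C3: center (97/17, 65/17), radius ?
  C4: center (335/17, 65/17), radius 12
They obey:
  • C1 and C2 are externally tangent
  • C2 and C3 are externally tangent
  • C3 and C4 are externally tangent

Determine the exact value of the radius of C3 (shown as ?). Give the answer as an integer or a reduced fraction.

1. [ext C2·C3]  r_C3² + 4r_C3 − 12 = 0  ⇒  r_C3 = 2 (r>0 drops 1)
2. [ext C3·C4]  r_C3² + 24r_C3 − 52 = 0  ⇒  r_C3 = 2 (r>0 drops 1)

2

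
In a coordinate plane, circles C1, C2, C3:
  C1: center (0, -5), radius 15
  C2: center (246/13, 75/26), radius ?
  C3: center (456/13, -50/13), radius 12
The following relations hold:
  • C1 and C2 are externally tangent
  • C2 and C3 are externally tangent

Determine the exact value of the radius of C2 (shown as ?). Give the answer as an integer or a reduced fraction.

1. [ext C1·C2]  r_C2² + 30r_C2 − 781/4 = 0  ⇒  r_C2 = 11/2 (r>0 drops 1)
2. [ext C2·C3]  r_C2² + 24r_C2 − 649/4 = 0  ⇒  r_C2 = 11/2 (r>0 drops 1)

11/2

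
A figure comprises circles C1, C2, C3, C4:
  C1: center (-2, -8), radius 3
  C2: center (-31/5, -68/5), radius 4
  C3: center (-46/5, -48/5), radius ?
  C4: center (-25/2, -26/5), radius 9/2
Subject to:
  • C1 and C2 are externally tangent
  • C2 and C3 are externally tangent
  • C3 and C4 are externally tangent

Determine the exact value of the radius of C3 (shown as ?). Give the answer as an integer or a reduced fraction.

1

1. [ext C2·C3]  r_C3² + 8r_C3 − 9 = 0  ⇒  r_C3 = 1 (r>0 drops 1)
2. [ext C3·C4]  r_C3² + 9r_C3 − 10 = 0  ⇒  r_C3 = 1 (r>0 drops 1)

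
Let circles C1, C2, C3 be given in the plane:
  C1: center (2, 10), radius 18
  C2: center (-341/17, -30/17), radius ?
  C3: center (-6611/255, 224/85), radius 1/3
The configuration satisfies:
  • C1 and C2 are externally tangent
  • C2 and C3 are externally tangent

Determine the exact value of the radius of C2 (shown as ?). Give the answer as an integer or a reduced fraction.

1. [ext C1·C2]  r_C2² + 36r_C2 − 301 = 0  ⇒  r_C2 = 7 (r>0 drops 1)
2. [ext C2·C3]  r_C2² + (2/3)r_C2 − 161/3 = 0  ⇒  r_C2 = 7 (r>0 drops 1)

7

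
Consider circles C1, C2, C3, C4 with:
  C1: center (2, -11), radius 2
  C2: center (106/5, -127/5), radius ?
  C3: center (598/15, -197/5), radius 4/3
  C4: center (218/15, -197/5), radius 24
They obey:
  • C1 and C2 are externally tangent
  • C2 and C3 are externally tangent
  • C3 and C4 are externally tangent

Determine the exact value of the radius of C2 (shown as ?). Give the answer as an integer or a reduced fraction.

22

1. [ext C1·C2]  r_C2² + 4r_C2 − 572 = 0  ⇒  r_C2 = 22 (r>0 drops 1)
2. [ext C2·C3]  r_C2² + (8/3)r_C2 − 1628/3 = 0  ⇒  r_C2 = 22 (r>0 drops 1)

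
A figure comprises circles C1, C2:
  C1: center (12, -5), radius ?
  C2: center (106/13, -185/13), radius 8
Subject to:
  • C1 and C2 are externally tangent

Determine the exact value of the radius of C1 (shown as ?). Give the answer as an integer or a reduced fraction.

1. [ext C1·C2]  r_C1² + 16r_C1 − 36 = 0  ⇒  r_C1 = 2 (r>0 drops 1)

2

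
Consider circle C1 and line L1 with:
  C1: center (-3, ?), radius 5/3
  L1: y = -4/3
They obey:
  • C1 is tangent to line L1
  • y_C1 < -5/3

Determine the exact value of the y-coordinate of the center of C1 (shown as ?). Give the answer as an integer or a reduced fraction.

1. [C1‖L1]  y_C1² + (8/3)y_C1 − 1 = 0  ⇒  y_C1 = -3 or 1/3
2. given y_C1 < -5/3: keep -3

-3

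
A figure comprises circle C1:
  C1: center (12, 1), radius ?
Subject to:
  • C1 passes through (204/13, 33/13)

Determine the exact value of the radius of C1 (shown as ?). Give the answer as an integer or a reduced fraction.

1. [C1∋P]  r_C1² − 16 = 0  ⇒  r_C1 = 4 (r>0 drops 1)

4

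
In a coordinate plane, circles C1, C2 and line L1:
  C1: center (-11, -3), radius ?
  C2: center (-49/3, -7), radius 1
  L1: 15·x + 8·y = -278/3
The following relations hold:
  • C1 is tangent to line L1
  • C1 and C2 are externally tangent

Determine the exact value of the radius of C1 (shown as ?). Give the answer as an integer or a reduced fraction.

1. [C1‖L1]  r_C1² − 289/9 = 0  ⇒  r_C1 = 17/3 (r>0 drops 1)
2. [ext C1·C2]  r_C1² + 2r_C1 − 391/9 = 0  ⇒  r_C1 = 17/3 (r>0 drops 1)

17/3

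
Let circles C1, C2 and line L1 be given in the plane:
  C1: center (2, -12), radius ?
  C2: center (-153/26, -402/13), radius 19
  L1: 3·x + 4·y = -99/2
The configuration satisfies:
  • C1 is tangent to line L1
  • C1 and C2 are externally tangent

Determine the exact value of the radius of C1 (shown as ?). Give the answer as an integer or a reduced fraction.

3/2

1. [C1‖L1]  r_C1² − 9/4 = 0  ⇒  r_C1 = 3/2 (r>0 drops 1)
2. [ext C1·C2]  r_C1² + 38r_C1 − 237/4 = 0  ⇒  r_C1 = 3/2 (r>0 drops 1)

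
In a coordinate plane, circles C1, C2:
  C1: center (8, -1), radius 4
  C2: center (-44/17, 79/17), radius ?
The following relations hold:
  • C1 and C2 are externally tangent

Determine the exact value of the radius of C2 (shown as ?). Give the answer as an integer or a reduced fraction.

1. [ext C1·C2]  r_C2² + 8r_C2 − 128 = 0  ⇒  r_C2 = 8 (r>0 drops 1)

8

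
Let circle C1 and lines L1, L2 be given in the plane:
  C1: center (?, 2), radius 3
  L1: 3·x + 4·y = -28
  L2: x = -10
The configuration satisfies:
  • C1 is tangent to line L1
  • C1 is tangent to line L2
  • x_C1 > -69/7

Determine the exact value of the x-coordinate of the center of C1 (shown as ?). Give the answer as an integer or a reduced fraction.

-7

1. [C1‖L1]  x_C1² + 24x_C1 + 119 = 0  ⇒  x_C1 = -17 or -7
2. [C1‖L2]  x_C1² + 20x_C1 + 91 = 0  ⇒  x_C1 = -13 or -7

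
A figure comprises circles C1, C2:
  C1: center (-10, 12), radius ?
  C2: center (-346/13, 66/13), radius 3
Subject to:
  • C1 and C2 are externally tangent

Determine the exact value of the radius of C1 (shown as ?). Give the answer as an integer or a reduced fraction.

1. [ext C1·C2]  r_C1² + 6r_C1 − 315 = 0  ⇒  r_C1 = 15 (r>0 drops 1)

15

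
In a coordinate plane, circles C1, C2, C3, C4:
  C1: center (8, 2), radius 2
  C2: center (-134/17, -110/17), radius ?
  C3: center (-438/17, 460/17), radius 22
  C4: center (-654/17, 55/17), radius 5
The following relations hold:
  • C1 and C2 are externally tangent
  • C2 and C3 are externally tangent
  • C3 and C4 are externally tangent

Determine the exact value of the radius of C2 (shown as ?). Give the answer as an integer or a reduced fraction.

1. [ext C1·C2]  r_C2² + 4r_C2 − 320 = 0  ⇒  r_C2 = 16 (r>0 drops 1)
2. [ext C2·C3]  r_C2² + 44r_C2 − 960 = 0  ⇒  r_C2 = 16 (r>0 drops 1)

16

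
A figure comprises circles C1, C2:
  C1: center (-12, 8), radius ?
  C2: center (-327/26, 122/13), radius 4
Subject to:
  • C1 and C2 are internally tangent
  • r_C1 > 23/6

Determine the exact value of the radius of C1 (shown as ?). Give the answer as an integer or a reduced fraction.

1. [int C1,C2]  r_C1² − 8r_C1 + 55/4 = 0  ⇒  r_C1 = 5/2 or 11/2
2. given r_C1 > 23/6: keep 11/2

11/2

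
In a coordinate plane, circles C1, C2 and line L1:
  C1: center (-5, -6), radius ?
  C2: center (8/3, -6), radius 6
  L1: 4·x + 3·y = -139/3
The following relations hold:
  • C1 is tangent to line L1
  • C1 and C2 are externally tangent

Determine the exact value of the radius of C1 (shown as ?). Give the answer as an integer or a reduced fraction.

1. [C1‖L1]  r_C1² − 25/9 = 0  ⇒  r_C1 = 5/3 (r>0 drops 1)
2. [ext C1·C2]  r_C1² + 12r_C1 − 205/9 = 0  ⇒  r_C1 = 5/3 (r>0 drops 1)

5/3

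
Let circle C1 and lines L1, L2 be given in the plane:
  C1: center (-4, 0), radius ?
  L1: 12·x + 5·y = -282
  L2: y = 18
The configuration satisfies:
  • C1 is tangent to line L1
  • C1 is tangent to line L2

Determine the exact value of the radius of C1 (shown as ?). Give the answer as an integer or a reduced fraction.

18

1. [C1‖L1]  r_C1² − 324 = 0  ⇒  r_C1 = 18 (r>0 drops 1)
2. [C1‖L2]  r_C1² − 324 = 0  ⇒  r_C1 = 18 (r>0 drops 1)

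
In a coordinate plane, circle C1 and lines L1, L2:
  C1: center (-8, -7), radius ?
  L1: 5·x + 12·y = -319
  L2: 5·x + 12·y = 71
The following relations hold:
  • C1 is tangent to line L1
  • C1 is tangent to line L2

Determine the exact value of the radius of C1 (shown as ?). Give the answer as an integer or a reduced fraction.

1. [C1‖L1]  r_C1² − 225 = 0  ⇒  r_C1 = 15 (r>0 drops 1)
2. [C1‖L2]  r_C1² − 225 = 0  ⇒  r_C1 = 15 (r>0 drops 1)

15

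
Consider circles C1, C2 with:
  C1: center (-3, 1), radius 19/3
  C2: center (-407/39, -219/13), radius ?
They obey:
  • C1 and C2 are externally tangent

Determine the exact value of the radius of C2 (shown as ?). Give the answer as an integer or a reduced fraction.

1. [ext C1·C2]  r_C2² + (38/3)r_C2 − 1001/3 = 0  ⇒  r_C2 = 13 (r>0 drops 1)

13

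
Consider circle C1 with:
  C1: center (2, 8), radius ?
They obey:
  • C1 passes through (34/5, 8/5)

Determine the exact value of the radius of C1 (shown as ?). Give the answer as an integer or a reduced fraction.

1. [C1∋P]  r_C1² − 64 = 0  ⇒  r_C1 = 8 (r>0 drops 1)

8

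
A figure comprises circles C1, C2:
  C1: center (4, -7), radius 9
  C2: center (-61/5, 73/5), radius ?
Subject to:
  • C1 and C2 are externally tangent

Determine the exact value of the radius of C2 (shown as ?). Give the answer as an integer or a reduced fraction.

18

1. [ext C1·C2]  r_C2² + 18r_C2 − 648 = 0  ⇒  r_C2 = 18 (r>0 drops 1)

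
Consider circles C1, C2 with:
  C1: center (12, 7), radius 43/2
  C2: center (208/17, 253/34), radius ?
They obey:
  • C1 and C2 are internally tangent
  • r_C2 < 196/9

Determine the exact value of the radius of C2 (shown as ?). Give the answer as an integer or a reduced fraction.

1. [int C1,C2]  r_C2² − 43r_C2 + 462 = 0  ⇒  r_C2 = 21 or 22
2. given r_C2 < 196/9: keep 21

21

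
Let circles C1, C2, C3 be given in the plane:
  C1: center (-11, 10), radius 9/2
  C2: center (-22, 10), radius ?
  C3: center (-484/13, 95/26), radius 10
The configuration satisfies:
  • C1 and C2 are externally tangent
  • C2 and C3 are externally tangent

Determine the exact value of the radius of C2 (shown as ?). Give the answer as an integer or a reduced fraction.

1. [ext C1·C2]  r_C2² + 9r_C2 − 403/4 = 0  ⇒  r_C2 = 13/2 (r>0 drops 1)
2. [ext C2·C3]  r_C2² + 20r_C2 − 689/4 = 0  ⇒  r_C2 = 13/2 (r>0 drops 1)

13/2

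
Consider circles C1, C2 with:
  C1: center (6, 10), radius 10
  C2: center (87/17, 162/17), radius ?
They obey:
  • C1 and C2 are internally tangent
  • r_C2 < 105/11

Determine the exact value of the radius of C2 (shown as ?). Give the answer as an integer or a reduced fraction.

9

1. [int C1,C2]  r_C2² − 20r_C2 + 99 = 0  ⇒  r_C2 = 9 or 11
2. given r_C2 < 105/11: keep 9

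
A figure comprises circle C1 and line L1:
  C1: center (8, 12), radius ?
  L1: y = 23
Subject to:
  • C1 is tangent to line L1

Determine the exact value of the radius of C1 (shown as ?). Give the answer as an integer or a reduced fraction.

11

1. [C1‖L1]  r_C1² − 121 = 0  ⇒  r_C1 = 11 (r>0 drops 1)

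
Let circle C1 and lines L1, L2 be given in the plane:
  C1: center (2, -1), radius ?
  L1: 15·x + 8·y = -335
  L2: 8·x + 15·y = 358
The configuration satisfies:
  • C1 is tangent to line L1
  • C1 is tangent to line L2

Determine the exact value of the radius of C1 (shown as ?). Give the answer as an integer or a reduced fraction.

21

1. [C1‖L1]  r_C1² − 441 = 0  ⇒  r_C1 = 21 (r>0 drops 1)
2. [C1‖L2]  r_C1² − 441 = 0  ⇒  r_C1 = 21 (r>0 drops 1)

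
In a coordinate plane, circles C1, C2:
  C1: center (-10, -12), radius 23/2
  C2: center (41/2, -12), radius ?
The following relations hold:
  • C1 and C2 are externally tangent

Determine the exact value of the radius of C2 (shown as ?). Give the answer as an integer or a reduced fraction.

19

1. [ext C1·C2]  r_C2² + 23r_C2 − 798 = 0  ⇒  r_C2 = 19 (r>0 drops 1)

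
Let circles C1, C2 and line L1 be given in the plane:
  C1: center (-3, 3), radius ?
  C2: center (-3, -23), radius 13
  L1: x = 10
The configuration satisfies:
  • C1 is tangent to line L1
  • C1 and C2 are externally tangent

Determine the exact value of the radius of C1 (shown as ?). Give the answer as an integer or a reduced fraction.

13

1. [C1‖L1]  r_C1² − 169 = 0  ⇒  r_C1 = 13 (r>0 drops 1)
2. [ext C1·C2]  r_C1² + 26r_C1 − 507 = 0  ⇒  r_C1 = 13 (r>0 drops 1)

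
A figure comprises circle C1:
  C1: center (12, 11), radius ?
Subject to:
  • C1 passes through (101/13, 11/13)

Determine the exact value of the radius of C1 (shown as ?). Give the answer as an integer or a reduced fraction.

11

1. [C1∋P]  r_C1² − 121 = 0  ⇒  r_C1 = 11 (r>0 drops 1)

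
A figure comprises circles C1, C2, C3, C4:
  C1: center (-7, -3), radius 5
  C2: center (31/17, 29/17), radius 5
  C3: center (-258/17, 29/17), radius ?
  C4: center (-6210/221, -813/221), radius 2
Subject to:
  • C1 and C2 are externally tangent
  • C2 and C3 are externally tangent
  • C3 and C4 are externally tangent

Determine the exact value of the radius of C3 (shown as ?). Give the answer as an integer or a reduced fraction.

1. [ext C2·C3]  r_C3² + 10r_C3 − 264 = 0  ⇒  r_C3 = 12 (r>0 drops 1)
2. [ext C3·C4]  r_C3² + 4r_C3 − 192 = 0  ⇒  r_C3 = 12 (r>0 drops 1)

12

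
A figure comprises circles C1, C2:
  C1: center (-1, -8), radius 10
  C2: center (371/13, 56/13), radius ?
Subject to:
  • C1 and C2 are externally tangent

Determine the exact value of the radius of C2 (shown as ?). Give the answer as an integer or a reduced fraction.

1. [ext C1·C2]  r_C2² + 20r_C2 − 924 = 0  ⇒  r_C2 = 22 (r>0 drops 1)

22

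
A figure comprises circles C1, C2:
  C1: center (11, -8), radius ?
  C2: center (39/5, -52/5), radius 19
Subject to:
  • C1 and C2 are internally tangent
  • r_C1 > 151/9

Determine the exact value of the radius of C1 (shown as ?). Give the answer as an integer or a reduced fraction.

1. [int C1,C2]  r_C1² − 38r_C1 + 345 = 0  ⇒  r_C1 = 15 or 23
2. given r_C1 > 151/9: keep 23

23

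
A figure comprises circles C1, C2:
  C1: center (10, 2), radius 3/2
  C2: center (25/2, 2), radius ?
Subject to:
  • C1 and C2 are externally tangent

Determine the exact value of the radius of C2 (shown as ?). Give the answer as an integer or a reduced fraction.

1. [ext C1·C2]  r_C2² + 3r_C2 − 4 = 0  ⇒  r_C2 = 1 (r>0 drops 1)

1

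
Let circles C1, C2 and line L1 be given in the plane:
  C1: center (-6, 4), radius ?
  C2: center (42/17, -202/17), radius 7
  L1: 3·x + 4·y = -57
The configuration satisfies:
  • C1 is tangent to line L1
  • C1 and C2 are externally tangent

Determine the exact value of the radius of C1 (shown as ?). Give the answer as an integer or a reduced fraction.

1. [C1‖L1]  r_C1² − 121 = 0  ⇒  r_C1 = 11 (r>0 drops 1)
2. [ext C1·C2]  r_C1² + 14r_C1 − 275 = 0  ⇒  r_C1 = 11 (r>0 drops 1)

11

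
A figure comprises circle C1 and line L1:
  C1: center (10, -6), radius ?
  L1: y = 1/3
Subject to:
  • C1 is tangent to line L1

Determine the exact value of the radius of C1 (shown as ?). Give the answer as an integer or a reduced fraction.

1. [C1‖L1]  r_C1² − 361/9 = 0  ⇒  r_C1 = 19/3 (r>0 drops 1)

19/3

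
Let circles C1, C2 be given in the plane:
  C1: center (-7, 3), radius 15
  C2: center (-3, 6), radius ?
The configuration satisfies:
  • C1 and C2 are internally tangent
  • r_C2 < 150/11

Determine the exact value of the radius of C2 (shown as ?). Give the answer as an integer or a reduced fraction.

1. [int C1,C2]  r_C2² − 30r_C2 + 200 = 0  ⇒  r_C2 = 10 or 20
2. given r_C2 < 150/11: keep 10

10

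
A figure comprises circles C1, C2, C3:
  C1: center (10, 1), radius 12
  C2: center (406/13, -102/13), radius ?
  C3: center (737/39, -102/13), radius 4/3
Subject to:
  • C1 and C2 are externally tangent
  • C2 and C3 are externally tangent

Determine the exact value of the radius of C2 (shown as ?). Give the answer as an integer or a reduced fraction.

11

1. [ext C1·C2]  r_C2² + 24r_C2 − 385 = 0  ⇒  r_C2 = 11 (r>0 drops 1)
2. [ext C2·C3]  r_C2² + (8/3)r_C2 − 451/3 = 0  ⇒  r_C2 = 11 (r>0 drops 1)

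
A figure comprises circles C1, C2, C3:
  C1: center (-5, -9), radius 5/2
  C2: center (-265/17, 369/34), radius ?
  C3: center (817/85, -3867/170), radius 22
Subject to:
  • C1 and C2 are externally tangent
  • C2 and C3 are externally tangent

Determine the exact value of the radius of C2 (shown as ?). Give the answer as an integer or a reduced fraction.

20

1. [ext C1·C2]  r_C2² + 5r_C2 − 500 = 0  ⇒  r_C2 = 20 (r>0 drops 1)
2. [ext C2·C3]  r_C2² + 44r_C2 − 1280 = 0  ⇒  r_C2 = 20 (r>0 drops 1)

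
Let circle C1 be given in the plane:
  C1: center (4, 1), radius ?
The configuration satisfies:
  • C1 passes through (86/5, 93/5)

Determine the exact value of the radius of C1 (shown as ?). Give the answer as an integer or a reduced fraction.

1. [C1∋P]  r_C1² − 484 = 0  ⇒  r_C1 = 22 (r>0 drops 1)

22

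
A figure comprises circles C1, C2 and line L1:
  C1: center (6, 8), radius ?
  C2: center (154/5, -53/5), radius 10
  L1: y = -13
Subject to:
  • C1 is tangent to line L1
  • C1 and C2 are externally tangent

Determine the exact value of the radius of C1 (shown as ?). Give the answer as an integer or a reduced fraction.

21

1. [C1‖L1]  r_C1² − 441 = 0  ⇒  r_C1 = 21 (r>0 drops 1)
2. [ext C1·C2]  r_C1² + 20r_C1 − 861 = 0  ⇒  r_C1 = 21 (r>0 drops 1)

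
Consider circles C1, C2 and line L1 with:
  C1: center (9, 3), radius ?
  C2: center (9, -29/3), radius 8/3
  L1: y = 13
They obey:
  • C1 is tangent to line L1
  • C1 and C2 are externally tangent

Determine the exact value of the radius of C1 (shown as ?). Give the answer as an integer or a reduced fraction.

10

1. [C1‖L1]  r_C1² − 100 = 0  ⇒  r_C1 = 10 (r>0 drops 1)
2. [ext C1·C2]  r_C1² + (16/3)r_C1 − 460/3 = 0  ⇒  r_C1 = 10 (r>0 drops 1)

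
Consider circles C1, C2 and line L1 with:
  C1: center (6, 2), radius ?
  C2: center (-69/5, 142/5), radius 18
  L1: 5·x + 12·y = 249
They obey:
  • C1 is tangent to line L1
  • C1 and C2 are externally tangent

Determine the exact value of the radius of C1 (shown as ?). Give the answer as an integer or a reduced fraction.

1. [C1‖L1]  r_C1² − 225 = 0  ⇒  r_C1 = 15 (r>0 drops 1)
2. [ext C1·C2]  r_C1² + 36r_C1 − 765 = 0  ⇒  r_C1 = 15 (r>0 drops 1)

15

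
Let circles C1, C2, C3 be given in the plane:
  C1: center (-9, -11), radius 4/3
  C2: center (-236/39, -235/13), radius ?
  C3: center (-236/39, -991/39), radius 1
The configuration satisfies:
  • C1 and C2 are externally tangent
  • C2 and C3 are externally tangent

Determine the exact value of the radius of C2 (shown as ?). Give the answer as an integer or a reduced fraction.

1. [ext C1·C2]  r_C2² + (8/3)r_C2 − 57 = 0  ⇒  r_C2 = 19/3 (r>0 drops 1)
2. [ext C2·C3]  r_C2² + 2r_C2 − 475/9 = 0  ⇒  r_C2 = 19/3 (r>0 drops 1)

19/3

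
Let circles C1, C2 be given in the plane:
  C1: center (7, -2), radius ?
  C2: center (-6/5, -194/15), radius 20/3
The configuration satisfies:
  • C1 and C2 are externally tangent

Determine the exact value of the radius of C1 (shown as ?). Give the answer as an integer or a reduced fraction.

7

1. [ext C1·C2]  r_C1² + (40/3)r_C1 − 427/3 = 0  ⇒  r_C1 = 7 (r>0 drops 1)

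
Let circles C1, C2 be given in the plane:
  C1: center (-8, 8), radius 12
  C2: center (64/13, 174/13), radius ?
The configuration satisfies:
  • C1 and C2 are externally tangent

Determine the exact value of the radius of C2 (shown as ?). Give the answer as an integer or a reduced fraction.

1. [ext C1·C2]  r_C2² + 24r_C2 − 52 = 0  ⇒  r_C2 = 2 (r>0 drops 1)

2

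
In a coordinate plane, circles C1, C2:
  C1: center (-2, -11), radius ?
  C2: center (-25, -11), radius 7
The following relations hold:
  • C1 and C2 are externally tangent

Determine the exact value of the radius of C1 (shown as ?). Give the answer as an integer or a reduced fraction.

1. [ext C1·C2]  r_C1² + 14r_C1 − 480 = 0  ⇒  r_C1 = 16 (r>0 drops 1)

16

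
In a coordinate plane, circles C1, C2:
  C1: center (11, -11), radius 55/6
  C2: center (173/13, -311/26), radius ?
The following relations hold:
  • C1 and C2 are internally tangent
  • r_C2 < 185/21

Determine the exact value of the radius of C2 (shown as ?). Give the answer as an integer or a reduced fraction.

20/3

1. [int C1,C2]  r_C2² − (55/3)r_C2 + 700/9 = 0  ⇒  r_C2 = 20/3 or 35/3
2. given r_C2 < 185/21: keep 20/3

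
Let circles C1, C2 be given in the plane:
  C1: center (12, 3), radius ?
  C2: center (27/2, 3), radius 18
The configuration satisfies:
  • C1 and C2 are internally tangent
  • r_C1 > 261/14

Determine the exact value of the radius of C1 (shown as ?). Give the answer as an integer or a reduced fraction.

39/2

1. [int C1,C2]  r_C1² − 36r_C1 + 1287/4 = 0  ⇒  r_C1 = 33/2 or 39/2
2. given r_C1 > 261/14: keep 39/2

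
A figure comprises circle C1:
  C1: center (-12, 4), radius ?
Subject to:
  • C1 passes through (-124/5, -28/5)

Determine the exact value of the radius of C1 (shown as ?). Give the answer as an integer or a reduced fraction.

16

1. [C1∋P]  r_C1² − 256 = 0  ⇒  r_C1 = 16 (r>0 drops 1)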